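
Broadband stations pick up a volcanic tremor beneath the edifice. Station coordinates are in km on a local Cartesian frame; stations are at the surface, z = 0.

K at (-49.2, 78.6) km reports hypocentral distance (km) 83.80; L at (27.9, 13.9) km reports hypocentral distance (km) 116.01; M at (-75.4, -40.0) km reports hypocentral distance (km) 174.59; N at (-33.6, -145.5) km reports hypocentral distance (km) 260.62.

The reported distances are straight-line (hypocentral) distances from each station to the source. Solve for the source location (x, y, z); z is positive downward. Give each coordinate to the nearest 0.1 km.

(-3.0, 105.1, 64.7)

Each station gives a sphere (x−x_i)² + (y−y_i)² + z² = d_i² (stations at z=0).
Subtracting the K sphere from L and M: z² cancels, leaving linear equations in x and y:
154.2 x − 129.4 y = -14062.86
-52.4 x − 237.2 y = -24772.67
Solving: x ≈ -3.001, y ≈ 105.101 km (keep extra digits for the depth step; rounded: -3.0, 105.1).
Then from the K sphere: z² = 83.80² − (x + 49.2)² − (y − 78.6)² with x = -3.001, y = 105.101, so z ≈ 64.698 ≈ 64.7 km.
Check against N (with the unrounded solution): distance 260.62 ≈ 260.62 km. ✓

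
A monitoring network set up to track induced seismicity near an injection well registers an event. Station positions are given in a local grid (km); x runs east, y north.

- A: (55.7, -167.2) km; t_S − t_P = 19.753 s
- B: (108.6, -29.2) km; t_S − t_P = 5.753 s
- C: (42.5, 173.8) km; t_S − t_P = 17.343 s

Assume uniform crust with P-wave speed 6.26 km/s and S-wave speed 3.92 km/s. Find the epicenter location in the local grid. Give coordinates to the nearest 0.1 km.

x ≈ 141.6 km, y ≈ 21.3 km

Distance from S−P lag: d = Δt · v_P v_S / (v_P − v_S) = Δt · (6.26·3.92)/(6.26−3.92) ≈ 10.4868·Δt.
So d_A = 207.15, d_B = 60.33, d_C = 181.87 km.
Circle about each station: (x − 55.7)² + (y + 167.2)² = 207.15²; (x − 108.6)² + (y + 29.2)² = 60.33²; (x − 42.5)² + (y − 173.8)² = 181.87².
Subtracting pairs of circle equations eliminates x²+y² and gives linear equations (the radical axes):
105.8 x + 276.0 y = 20859.68
-26.4 x + 682.0 y = 10788.79
Solving the 2×2 system: x ≈ 141.6, y ≈ 21.3 km.
Check against A (with the unrounded x, y): √((x − 55.7)²+(y + 167.2)²) = 207.15 ≈ 207.15 km. ✓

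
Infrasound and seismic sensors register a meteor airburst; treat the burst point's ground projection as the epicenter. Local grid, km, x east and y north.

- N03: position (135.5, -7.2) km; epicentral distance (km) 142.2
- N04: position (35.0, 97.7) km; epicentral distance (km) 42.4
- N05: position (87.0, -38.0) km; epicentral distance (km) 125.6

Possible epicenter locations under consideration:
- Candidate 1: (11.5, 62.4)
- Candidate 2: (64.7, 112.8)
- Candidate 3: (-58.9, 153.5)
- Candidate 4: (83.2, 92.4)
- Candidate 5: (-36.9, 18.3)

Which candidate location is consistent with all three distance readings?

Candidate 1

For each candidate, compare |candidate − station| to the reported distance:
Candidate 1: residuals N03 0.0, N04 0.0, N05 0.0 → max 0.0 km
Candidate 2: residuals N03 2.9, N04 9.1, N05 26.8 → max 26.8 km
Candidate 3: residuals N03 110.0, N04 66.8, N05 115.1 → max 115.1 km
Candidate 4: residuals N03 29.7, N04 6.1, N05 4.9 → max 29.7 km
Candidate 5: residuals N03 32.1, N04 64.7, N05 10.5 → max 64.7 km
Only Candidate 1 has all residuals ≈ 0.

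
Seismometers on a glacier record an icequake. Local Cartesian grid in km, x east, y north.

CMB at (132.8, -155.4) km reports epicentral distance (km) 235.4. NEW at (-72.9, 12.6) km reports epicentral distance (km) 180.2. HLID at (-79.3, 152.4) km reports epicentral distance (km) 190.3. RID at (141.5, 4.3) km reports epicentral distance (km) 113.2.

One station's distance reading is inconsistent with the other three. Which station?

RID

Solve using three stations at a time. Using CMB, NEW, HLID (subtract circle equations pairwise → linear system) gives (x, y) ≈ (95.4, 77.0).
Distances from that point to each station vs reported:
  CMB: calculated 235.4 vs reported 235.4 → residual 0.0 km
  NEW: calculated 180.2 vs reported 180.2 → residual 0.0 km
  HLID: calculated 190.3 vs reported 190.3 → residual 0.0 km
  RID: calculated 86.1 vs reported 113.2 → residual 27.1 km
CMB, NEW, HLID are mutually consistent (residuals ≈ 0); RID is off by 27.1 km.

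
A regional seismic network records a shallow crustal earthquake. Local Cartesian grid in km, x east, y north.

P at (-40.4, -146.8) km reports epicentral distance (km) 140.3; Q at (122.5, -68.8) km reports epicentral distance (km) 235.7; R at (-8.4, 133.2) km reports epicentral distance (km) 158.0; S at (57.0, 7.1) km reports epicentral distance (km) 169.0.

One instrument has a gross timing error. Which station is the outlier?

R

Solve using three stations at a time. Using P, Q, S (subtract circle equations pairwise → linear system) gives (x, y) ≈ (-108.9, -24.5).
Distances from that point to each station vs reported:
  P: calculated 140.2 vs reported 140.3 → residual 0.1 km
  Q: calculated 235.6 vs reported 235.7 → residual 0.1 km
  R: calculated 187.0 vs reported 158.0 → residual 29.0 km
  S: calculated 168.9 vs reported 169.0 → residual 0.1 km
P, Q, S are mutually consistent (residuals ≈ 0); R is off by 29.0 km.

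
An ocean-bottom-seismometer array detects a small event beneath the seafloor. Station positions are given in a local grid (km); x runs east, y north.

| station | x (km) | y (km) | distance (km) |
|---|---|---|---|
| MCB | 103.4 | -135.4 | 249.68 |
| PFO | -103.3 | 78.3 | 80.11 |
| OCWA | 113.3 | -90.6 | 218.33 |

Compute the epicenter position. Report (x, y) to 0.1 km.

Circle about each station: (x − 103.4)² + (y + 135.4)² = 249.68²; (x + 103.3)² + (y − 78.3)² = 80.11²; (x − 113.3)² + (y + 90.6)² = 218.33².
Subtracting pairs of circle equations eliminates x²+y² and gives linear equations (the radical axes):
-413.4 x + 427.4 y = 43699.55
19.8 x + 89.6 y = 6692.64
Solving the 2×2 system: x ≈ -23.2, y ≈ 79.8 km.
Check against MCB (with the unrounded x, y): √((x − 103.4)²+(y + 135.4)²) = 249.69 ≈ 249.68 km. ✓

x ≈ -23.2 km, y ≈ 79.8 km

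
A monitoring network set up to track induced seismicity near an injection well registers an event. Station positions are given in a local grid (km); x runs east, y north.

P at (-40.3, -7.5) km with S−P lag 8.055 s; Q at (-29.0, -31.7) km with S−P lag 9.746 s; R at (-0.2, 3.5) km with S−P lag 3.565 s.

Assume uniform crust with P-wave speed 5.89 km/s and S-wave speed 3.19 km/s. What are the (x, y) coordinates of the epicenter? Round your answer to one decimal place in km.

Distance from S−P lag: d = Δt · v_P v_S / (v_P − v_S) = Δt · (5.89·3.19)/(5.89−3.19) ≈ 6.9589·Δt.
So d_P = 56.05, d_Q = 67.82, d_R = 24.81 km.
Circle about each station: (x + 40.3)² + (y + 7.5)² = 56.05²; (x + 29.0)² + (y + 31.7)² = 67.82²; (x + 0.2)² + (y − 3.5)² = 24.81².
Subtracting the P equation from the Q and R equations removes the quadratic terms:
22.6 x − 48.4 y = -1292.40
80.2 x + 22.0 y = 858.02
Solving the 2×2 system: x ≈ 3.0, y ≈ 28.1 km.

(3.0, 28.1)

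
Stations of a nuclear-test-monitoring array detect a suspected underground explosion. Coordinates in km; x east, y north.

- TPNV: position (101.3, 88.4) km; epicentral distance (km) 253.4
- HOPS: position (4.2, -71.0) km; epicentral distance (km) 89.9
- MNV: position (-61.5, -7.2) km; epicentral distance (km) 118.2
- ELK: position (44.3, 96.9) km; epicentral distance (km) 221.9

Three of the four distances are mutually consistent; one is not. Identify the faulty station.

MNV

Solve using three stations at a time. Using TPNV, HOPS, ELK (subtract circle equations pairwise → linear system) gives (x, y) ≈ (-84.8, -83.6).
Distances from that point to each station vs reported:
  TPNV: calculated 253.4 vs reported 253.4 → residual 0.0 km
  HOPS: calculated 89.9 vs reported 89.9 → residual 0.0 km
  MNV: calculated 79.8 vs reported 118.2 → residual 38.4 km
  ELK: calculated 221.9 vs reported 221.9 → residual 0.0 km
TPNV, HOPS, ELK are mutually consistent (residuals ≈ 0); MNV is off by 38.4 km.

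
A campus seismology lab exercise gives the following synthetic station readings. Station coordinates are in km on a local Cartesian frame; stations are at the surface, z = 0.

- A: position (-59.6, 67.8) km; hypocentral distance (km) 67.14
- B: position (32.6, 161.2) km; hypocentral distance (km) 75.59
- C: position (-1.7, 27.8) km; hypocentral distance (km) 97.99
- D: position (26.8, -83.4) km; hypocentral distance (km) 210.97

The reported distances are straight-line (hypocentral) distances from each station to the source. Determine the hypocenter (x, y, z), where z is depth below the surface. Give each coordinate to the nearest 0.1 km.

(-25.1, 119.5, 25.4)

Each station gives a sphere (x−x_i)² + (y−y_i)² + z² = d_i² (stations at z=0).
Subtracting the A sphere from B and C: z² cancels, leaving linear equations in x and y:
184.4 x + 186.8 y = 17693.13
115.8 x − 80.0 y = -12467.53
Solving: x ≈ -25.107, y ≈ 119.502 km (keep extra digits for the depth step; rounded: -25.1, 119.5).
Then from the A sphere: z² = 67.14² − (x + 59.6)² − (y − 67.8)² with x = -25.107, y = 119.502, so z ≈ 25.395 ≈ 25.4 km.
Check against D (with the unrounded solution): distance 210.97 ≈ 210.97 km. ✓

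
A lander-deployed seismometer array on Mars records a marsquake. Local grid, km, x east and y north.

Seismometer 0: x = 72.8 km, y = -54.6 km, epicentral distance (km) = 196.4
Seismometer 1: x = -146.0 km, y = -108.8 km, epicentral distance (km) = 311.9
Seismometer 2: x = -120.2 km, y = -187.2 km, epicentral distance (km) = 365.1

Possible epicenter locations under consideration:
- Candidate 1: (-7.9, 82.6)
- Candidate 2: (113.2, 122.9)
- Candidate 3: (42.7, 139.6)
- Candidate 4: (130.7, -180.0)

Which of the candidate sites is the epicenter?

Candidate 3

For each candidate, compare |candidate − station| to the reported distance:
Candidate 1: residuals Seismometer 0 37.2, Seismometer 1 75.9, Seismometer 2 72.9 → max 75.9 km
Candidate 2: residuals Seismometer 0 14.4, Seismometer 1 35.8, Seismometer 2 23.0 → max 35.8 km
Candidate 3: residuals Seismometer 0 0.1, Seismometer 1 0.0, Seismometer 2 0.1 → max 0.1 km
Candidate 4: residuals Seismometer 0 58.3, Seismometer 1 26.2, Seismometer 2 114.1 → max 114.1 km
Only Candidate 3 has all residuals ≈ 0.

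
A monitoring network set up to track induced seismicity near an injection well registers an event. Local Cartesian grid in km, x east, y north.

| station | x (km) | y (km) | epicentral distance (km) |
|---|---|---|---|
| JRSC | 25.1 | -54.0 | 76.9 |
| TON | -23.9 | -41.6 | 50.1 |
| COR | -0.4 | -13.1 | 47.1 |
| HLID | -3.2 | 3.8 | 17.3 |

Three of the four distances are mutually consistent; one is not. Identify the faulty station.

Solve using three stations at a time. Using JRSC, TON, HLID (subtract circle equations pairwise → linear system) gives (x, y) ≈ (-19.9, 8.4).
Distances from that point to each station vs reported:
  JRSC: calculated 76.9 vs reported 76.9 → residual 0.0 km
  TON: calculated 50.1 vs reported 50.1 → residual 0.0 km
  COR: calculated 29.0 vs reported 47.1 → residual 18.1 km
  HLID: calculated 17.3 vs reported 17.3 → residual 0.0 km
JRSC, TON, HLID are mutually consistent (residuals ≈ 0); COR is off by 18.1 km.

COR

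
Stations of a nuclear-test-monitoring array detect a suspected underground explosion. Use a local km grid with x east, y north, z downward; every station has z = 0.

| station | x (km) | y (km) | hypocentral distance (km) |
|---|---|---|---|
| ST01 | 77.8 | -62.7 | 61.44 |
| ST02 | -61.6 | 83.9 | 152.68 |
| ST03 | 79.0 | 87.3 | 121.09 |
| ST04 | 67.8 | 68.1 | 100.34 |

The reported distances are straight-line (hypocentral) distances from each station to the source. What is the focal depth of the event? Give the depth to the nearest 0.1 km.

Each station gives a sphere (x−x_i)² + (y−y_i)² + z² = d_i² (stations at z=0).
Subtracting the ST01 sphere from ST02 and ST03: z² cancels, leaving linear equations in x and y:
-278.8 x + 293.2 y = -18686.67
2.4 x + 300.0 y = -7009.75
Solving: x ≈ 42.098, y ≈ -23.703 km (keep extra digits for the depth step; rounded: 42.1, -23.7).
Then from the ST01 sphere: z² = 61.44² − (x − 77.8)² − (y + 62.7)² with x = 42.098, y = -23.703, so z ≈ 31.297 ≈ 31.3 km.

31.3 km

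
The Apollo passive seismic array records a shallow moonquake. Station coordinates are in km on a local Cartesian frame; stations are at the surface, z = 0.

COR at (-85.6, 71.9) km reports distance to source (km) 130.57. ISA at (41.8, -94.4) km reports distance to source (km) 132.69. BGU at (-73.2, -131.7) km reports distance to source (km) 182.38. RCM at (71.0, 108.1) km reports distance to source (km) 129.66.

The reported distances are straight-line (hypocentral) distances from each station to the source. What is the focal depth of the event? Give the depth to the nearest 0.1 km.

z ≈ 67.7 km

Each station gives a sphere (x−x_i)² + (y−y_i)² + z² = d_i² (stations at z=0).
Subtracting the COR sphere from ISA and BGU: z² cancels, leaving linear equations in x and y:
254.8 x − 332.6 y = -2396.48
24.8 x − 407.2 y = -6007.78
Solving: x ≈ 10.704, y ≈ 15.406 km (keep extra digits for the depth step; rounded: 10.7, 15.4).
Then from the COR sphere: z² = 130.57² − (x + 85.6)² − (y − 71.9)² with x = 10.704, y = 15.406, so z ≈ 67.694 ≈ 67.7 km.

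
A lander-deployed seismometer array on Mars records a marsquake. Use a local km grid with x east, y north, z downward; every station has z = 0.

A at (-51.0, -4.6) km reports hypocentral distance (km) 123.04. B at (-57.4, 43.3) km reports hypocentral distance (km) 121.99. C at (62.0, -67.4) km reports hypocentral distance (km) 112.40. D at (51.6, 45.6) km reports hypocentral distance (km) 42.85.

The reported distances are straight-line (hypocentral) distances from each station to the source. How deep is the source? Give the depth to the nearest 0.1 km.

Each station gives a sphere (x−x_i)² + (y−y_i)² + z² = d_i² (stations at z=0).
Subtracting the A sphere from B and C: z² cancels, leaving linear equations in x and y:
-12.8 x + 95.8 y = 2804.77
226.0 x − 125.6 y = 8269.68
Solving: x ≈ 57.103, y ≈ 36.907 km (keep extra digits for the depth step; rounded: 57.1, 36.9).
Then from the A sphere: z² = 123.04² − (x + 51.0)² − (y + 4.6)² with x = 57.103, y = 36.907, so z ≈ 41.590 ≈ 41.6 km.
Check against D (with the unrounded solution): distance 42.84 ≈ 42.85 km. ✓

depth ≈ 41.6 km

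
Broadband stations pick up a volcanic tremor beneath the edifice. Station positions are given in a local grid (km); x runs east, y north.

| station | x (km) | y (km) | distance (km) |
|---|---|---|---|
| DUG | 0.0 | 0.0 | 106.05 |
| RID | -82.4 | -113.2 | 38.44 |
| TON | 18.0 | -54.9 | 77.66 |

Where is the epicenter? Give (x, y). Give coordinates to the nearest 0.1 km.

x ≈ -49.1 km, y ≈ -94.0 km

Circle about each station: x² + y² = 106.05²; (x + 82.4)² + (y + 113.2)² = 38.44²; (x − 18.0)² + (y + 54.9)² = 77.66².
Subtracting pairs of circle equations eliminates x²+y² and gives linear equations (the radical axes):
-164.8 x − 226.4 y = 29372.97
36.0 x − 109.8 y = 8553.54
Solving the 2×2 system: x ≈ -49.1, y ≈ -94.0 km.
Check against DUG (with the unrounded x, y): √(x²+y²) = 106.05 ≈ 106.05 km. ✓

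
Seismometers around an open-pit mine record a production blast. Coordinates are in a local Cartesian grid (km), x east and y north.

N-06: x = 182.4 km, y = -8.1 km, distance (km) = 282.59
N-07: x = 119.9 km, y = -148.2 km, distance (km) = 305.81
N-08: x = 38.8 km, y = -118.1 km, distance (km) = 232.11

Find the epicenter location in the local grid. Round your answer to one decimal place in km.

Circle about each station: (x − 182.4)² + (y + 8.1)² = 282.59²; (x − 119.9)² + (y + 148.2)² = 305.81²; (x − 38.8)² + (y + 118.1)² = 232.11².
Subtracting the N-06 equation from the N-07 and N-08 equations removes the quadratic terms:
-125.0 x − 280.2 y = -10658.77
-287.2 x − 220.0 y = 8099.74
Solving the 2×2 system: x ≈ -87.1, y ≈ 76.9 km.

-87.1 km east, 76.9 km north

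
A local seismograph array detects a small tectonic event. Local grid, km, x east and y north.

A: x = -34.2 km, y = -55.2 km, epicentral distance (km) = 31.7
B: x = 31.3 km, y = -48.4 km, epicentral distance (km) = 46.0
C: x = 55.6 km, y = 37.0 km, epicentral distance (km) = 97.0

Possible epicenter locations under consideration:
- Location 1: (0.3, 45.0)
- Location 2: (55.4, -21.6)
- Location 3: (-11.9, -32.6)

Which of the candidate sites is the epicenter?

For each candidate, compare |candidate − station| to the reported distance:
Location 1: residuals A 74.3, B 52.4, C 41.1 → max 74.3 km
Location 2: residuals A 64.0, B 10.0, C 38.4 → max 64.0 km
Location 3: residuals A 0.0, B 0.0, C 0.0 → max 0.0 km
Only Location 3 has all residuals ≈ 0.

Location 3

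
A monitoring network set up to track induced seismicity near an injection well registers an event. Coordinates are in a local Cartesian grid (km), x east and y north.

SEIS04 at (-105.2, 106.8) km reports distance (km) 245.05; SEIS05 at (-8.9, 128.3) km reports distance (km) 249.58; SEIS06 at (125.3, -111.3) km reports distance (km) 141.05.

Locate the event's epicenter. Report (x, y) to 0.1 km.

Circle about each station: (x + 105.2)² + (y − 106.8)² = 245.05²; (x + 8.9)² + (y − 128.3)² = 249.58²; (x − 125.3)² + (y + 111.3)² = 141.05².
Subtracting pairs of circle equations eliminates x²+y² and gives linear equations (the radical axes):
192.6 x + 43.0 y = -8173.85
461.0 x − 436.2 y = 45768.90
Solving the 2×2 system: x ≈ -15.4, y ≈ -121.2 km.

x ≈ -15.4 km, y ≈ -121.2 km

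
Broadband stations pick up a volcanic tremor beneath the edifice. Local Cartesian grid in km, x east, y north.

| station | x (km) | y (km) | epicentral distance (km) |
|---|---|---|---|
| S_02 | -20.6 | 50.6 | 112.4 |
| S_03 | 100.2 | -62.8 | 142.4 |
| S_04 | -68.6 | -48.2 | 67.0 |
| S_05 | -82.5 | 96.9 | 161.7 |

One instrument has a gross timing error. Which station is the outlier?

Solve using three stations at a time. Using S_02, S_03, S_05 (subtract circle equations pairwise → linear system) gives (x, y) ≈ (-42.4, -60.0).
Distances from that point to each station vs reported:
  S_02: calculated 112.7 vs reported 112.4 → residual 0.3 km
  S_03: calculated 142.7 vs reported 142.4 → residual 0.3 km
  S_04: calculated 28.7 vs reported 67.0 → residual 38.3 km
  S_05: calculated 161.9 vs reported 161.7 → residual 0.2 km
S_02, S_03, S_05 are mutually consistent (residuals ≈ 0); S_04 is off by 38.3 km.

S_04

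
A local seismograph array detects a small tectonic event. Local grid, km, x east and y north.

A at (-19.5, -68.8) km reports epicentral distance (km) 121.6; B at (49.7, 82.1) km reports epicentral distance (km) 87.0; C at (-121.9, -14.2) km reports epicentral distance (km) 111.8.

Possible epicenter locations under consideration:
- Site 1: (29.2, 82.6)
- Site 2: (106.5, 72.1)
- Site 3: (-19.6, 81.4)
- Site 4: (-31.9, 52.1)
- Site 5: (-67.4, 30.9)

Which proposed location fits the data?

Site 4

For each candidate, compare |candidate − station| to the reported distance:
Site 1: residuals A 37.4, B 66.5, C 67.6 → max 67.6 km
Site 2: residuals A 67.4, B 29.3, C 132.4 → max 132.4 km
Site 3: residuals A 28.6, B 17.7, C 28.2 → max 28.6 km
Site 4: residuals A 0.1, B 0.1, C 0.0 → max 0.1 km
Site 5: residuals A 11.0, B 40.8, C 41.1 → max 41.1 km
Only Site 4 has all residuals ≈ 0.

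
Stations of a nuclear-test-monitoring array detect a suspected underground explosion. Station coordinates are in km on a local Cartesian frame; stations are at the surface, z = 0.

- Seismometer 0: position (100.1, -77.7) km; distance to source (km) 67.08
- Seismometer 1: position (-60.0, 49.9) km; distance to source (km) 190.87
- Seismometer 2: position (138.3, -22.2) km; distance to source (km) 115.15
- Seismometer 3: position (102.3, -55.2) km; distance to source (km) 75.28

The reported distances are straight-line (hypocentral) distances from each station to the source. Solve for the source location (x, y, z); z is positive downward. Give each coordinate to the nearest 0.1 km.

(60.4, -88.4, 53.0)

Each station gives a sphere (x−x_i)² + (y−y_i)² + z² = d_i² (stations at z=0).
Subtracting the Seismometer 0 sphere from Seismometer 1 and Seismometer 2: z² cancels, leaving linear equations in x and y:
-320.2 x + 255.2 y = -41898.92
76.4 x + 111.0 y = -5197.37
Solving: x ≈ 60.401, y ≈ -88.396 km (keep extra digits for the depth step; rounded: 60.4, -88.4).
Then from the Seismometer 0 sphere: z² = 67.08² − (x − 100.1)² − (y + 77.7)² with x = 60.401, y = -88.396, so z ≈ 53.003 ≈ 53.0 km.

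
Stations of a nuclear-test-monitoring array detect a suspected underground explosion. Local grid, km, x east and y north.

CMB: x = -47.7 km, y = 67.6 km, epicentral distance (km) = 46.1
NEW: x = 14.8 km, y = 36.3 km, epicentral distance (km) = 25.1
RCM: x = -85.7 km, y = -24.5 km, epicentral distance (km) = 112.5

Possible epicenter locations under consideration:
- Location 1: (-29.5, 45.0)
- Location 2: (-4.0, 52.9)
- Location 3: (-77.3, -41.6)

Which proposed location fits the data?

Location 2

For each candidate, compare |candidate − station| to the reported distance:
Location 1: residuals CMB 17.1, NEW 20.0, RCM 23.1 → max 23.1 km
Location 2: residuals CMB 0.0, NEW 0.0, RCM 0.0 → max 0.0 km
Location 3: residuals CMB 67.0, NEW 95.5, RCM 93.4 → max 95.5 km
Only Location 2 has all residuals ≈ 0.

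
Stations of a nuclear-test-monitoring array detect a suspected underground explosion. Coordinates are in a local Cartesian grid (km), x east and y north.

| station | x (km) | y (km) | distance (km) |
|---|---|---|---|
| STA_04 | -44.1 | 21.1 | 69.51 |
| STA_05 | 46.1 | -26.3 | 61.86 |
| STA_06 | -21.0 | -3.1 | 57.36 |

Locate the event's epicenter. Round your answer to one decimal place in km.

24.6 km east, 31.7 km north

Circle about each station: (x + 44.1)² + (y − 21.1)² = 69.51²; (x − 46.1)² + (y + 26.3)² = 61.86²; (x + 21.0)² + (y + 3.1)² = 57.36².
Subtracting pairs of circle equations eliminates x²+y² and gives linear equations (the radical axes):
180.4 x − 94.8 y = 1431.86
46.2 x − 48.4 y = -397.94
Solving the 2×2 system: x ≈ 24.6, y ≈ 31.7 km.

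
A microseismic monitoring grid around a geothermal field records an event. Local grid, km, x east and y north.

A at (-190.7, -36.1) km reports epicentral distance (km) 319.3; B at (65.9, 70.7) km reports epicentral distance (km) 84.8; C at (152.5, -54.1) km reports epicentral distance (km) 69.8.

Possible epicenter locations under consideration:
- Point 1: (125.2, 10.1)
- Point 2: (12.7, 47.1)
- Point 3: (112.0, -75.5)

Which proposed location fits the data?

Point 1

For each candidate, compare |candidate − station| to the reported distance:
Point 1: residuals A 0.0, B 0.0, C 0.0 → max 0.0 km
Point 2: residuals A 99.5, B 26.6, C 102.8 → max 102.8 km
Point 3: residuals A 14.0, B 68.5, C 24.0 → max 68.5 km
Only Point 1 has all residuals ≈ 0.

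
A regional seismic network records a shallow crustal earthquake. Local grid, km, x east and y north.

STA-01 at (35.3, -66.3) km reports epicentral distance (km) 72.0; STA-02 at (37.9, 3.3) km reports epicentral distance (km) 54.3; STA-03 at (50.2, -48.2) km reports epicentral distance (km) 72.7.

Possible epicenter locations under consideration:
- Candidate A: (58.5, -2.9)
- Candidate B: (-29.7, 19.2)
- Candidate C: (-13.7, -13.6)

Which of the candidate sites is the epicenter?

For each candidate, compare |candidate − station| to the reported distance:
Candidate A: residuals STA-01 4.5, STA-02 32.8, STA-03 26.6 → max 32.8 km
Candidate B: residuals STA-01 35.4, STA-02 15.1, STA-03 31.8 → max 35.4 km
Candidate C: residuals STA-01 0.0, STA-02 0.0, STA-03 0.0 → max 0.0 km
Only Candidate C has all residuals ≈ 0.

Candidate C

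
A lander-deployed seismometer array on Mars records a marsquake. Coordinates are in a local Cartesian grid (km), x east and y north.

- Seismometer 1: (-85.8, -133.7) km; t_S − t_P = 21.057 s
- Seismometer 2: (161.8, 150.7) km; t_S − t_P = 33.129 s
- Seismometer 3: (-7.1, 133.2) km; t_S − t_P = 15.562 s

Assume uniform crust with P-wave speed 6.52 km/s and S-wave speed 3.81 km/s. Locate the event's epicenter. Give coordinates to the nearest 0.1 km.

-126.4 km east, 55.0 km north

Distance from S−P lag: d = Δt · v_P v_S / (v_P − v_S) = Δt · (6.52·3.81)/(6.52−3.81) ≈ 9.1665·Δt.
So d_Seismometer 1 = 193.02, d_Seismometer 2 = 303.68, d_Seismometer 3 = 142.65 km.
Circle about each station: (x + 85.8)² + (y + 133.7)² = 193.02²; (x − 161.8)² + (y − 150.7)² = 303.68²; (x + 7.1)² + (y − 133.2)² = 142.65².
Subtracting the Seismometer 1 equation from the Seismometer 2 and Seismometer 3 equations removes the quadratic terms:
495.2 x + 568.8 y = -31312.42
157.4 x + 533.8 y = 9463.02
Solving the 2×2 system: x ≈ -126.4, y ≈ 55.0 km.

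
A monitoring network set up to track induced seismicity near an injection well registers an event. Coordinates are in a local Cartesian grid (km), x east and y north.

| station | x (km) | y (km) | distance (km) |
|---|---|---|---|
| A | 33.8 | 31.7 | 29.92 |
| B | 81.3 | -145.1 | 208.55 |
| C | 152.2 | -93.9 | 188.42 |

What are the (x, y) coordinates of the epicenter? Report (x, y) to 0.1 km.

Circle about each station: (x − 33.8)² + (y − 31.7)² = 29.92²; (x − 81.3)² + (y + 145.1)² = 208.55²; (x − 152.2)² + (y + 93.9)² = 188.42².
Subtracting pairs of circle equations eliminates x²+y² and gives linear equations (the radical axes):
95.0 x − 353.6 y = -17081.53
236.8 x − 251.2 y = -4772.17
Solving the 2×2 system: x ≈ 43.5, y ≈ 60.0 km.
Check against A (with the unrounded x, y): √((x − 33.8)²+(y − 31.7)²) = 29.90 ≈ 29.92 km. ✓

43.5 km east, 60.0 km north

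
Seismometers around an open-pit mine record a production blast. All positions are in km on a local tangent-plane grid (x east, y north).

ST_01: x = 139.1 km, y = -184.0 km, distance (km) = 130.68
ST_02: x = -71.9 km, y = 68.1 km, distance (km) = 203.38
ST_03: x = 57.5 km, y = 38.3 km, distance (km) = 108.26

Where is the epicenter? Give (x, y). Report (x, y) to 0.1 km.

Circle about each station: (x − 139.1)² + (y + 184.0)² = 130.68²; (x + 71.9)² + (y − 68.1)² = 203.38²; (x − 57.5)² + (y − 38.3)² = 108.26².
Subtracting pairs of circle equations eliminates x²+y² and gives linear equations (the radical axes):
-422.0 x + 504.2 y = -67683.75
-163.2 x + 444.6 y = -43074.64
Solving the 2×2 system: x ≈ 79.5, y ≈ -67.7 km.

79.5 km east, -67.7 km north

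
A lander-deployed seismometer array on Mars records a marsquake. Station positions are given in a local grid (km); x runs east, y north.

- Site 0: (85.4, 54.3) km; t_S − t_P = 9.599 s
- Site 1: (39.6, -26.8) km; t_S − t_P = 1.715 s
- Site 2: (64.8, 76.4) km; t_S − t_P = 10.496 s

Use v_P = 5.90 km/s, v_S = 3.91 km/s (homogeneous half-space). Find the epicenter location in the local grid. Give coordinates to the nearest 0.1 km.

Distance from S−P lag: d = Δt · v_P v_S / (v_P − v_S) = Δt · (5.90·3.91)/(5.90−3.91) ≈ 11.5925·Δt.
So d_Site 0 = 111.28, d_Site 1 = 19.88, d_Site 2 = 121.67 km.
Circle about each station: (x − 85.4)² + (y − 54.3)² = 111.28²; (x − 39.6)² + (y + 26.8)² = 19.88²; (x − 64.8)² + (y − 76.4)² = 121.67².
Subtracting the Site 0 equation from the Site 1 and Site 2 equations removes the quadratic terms:
-91.6 x − 162.2 y = 4032.77
-41.2 x + 44.2 y = -2626.00
Solving the 2×2 system: x ≈ 23.1, y ≈ -37.9 km.

23.1 km east, -37.9 km north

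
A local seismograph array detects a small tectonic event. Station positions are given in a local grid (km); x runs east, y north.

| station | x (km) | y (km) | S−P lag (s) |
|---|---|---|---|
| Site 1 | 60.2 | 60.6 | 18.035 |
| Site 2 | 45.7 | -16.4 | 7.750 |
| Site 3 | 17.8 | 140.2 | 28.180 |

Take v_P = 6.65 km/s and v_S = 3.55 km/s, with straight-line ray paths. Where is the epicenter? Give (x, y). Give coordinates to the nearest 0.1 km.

x ≈ 32.4 km, y ≈ -73.9 km

Distance from S−P lag: d = Δt · v_P v_S / (v_P − v_S) = Δt · (6.65·3.55)/(6.65−3.55) ≈ 7.6153·Δt.
So d_Site 1 = 137.34, d_Site 2 = 59.02, d_Site 3 = 214.60 km.
Circle about each station: (x − 60.2)² + (y − 60.6)² = 137.34²; (x − 45.7)² + (y + 16.4)² = 59.02²; (x − 17.8)² + (y − 140.2)² = 214.60².
Subtracting pairs of circle equations eliminates x²+y² and gives linear equations (the radical axes):
-29.0 x − 154.0 y = 10439.97
-84.8 x + 159.2 y = -14514.40
Solving the 2×2 system: x ≈ 32.4, y ≈ -73.9 km.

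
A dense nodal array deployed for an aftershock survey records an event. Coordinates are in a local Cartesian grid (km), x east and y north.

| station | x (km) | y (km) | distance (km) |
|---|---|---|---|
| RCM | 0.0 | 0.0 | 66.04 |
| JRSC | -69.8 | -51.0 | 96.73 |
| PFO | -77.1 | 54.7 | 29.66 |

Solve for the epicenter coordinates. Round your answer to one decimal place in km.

-49.6 km east, 43.6 km north

Circle about each station: x² + y² = 66.04²; (x + 69.8)² + (y + 51.0)² = 96.73²; (x + 77.1)² + (y − 54.7)² = 29.66².
Subtracting the RCM equation from the JRSC and PFO equations removes the quadratic terms:
-139.6 x − 102.0 y = 2477.63
-154.2 x + 109.4 y = 12418.07
Solving the 2×2 system: x ≈ -49.6, y ≈ 43.6 km.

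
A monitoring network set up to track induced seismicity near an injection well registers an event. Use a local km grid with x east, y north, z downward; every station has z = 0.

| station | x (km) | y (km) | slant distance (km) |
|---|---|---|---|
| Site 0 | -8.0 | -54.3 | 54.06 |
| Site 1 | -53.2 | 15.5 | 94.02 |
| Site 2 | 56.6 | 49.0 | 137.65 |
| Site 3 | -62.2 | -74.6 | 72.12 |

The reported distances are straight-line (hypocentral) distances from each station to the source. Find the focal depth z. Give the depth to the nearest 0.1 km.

Each station gives a sphere (x−x_i)² + (y−y_i)² + z² = d_i² (stations at z=0).
Subtracting the Site 0 sphere from Site 1 and Site 2: z² cancels, leaving linear equations in x and y:
-90.4 x + 139.6 y = -5859.28
129.2 x + 206.6 y = -13432.97
Solving: x ≈ -18.106, y ≈ -53.697 km (keep extra digits for the depth step; rounded: -18.1, -53.7).
Then from the Site 0 sphere: z² = 54.06² − (x + 8.0)² − (y + 54.3)² with x = -18.106, y = -53.697, so z ≈ 53.104 ≈ 53.1 km.
Check against Site 3 (with the unrounded solution): distance 72.12 ≈ 72.12 km. ✓

53.1 km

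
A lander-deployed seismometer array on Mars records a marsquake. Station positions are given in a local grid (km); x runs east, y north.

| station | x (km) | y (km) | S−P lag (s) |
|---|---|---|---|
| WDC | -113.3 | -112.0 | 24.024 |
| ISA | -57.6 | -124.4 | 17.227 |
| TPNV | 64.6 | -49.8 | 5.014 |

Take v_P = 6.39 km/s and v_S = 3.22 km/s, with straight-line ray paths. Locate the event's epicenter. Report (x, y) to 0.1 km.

Distance from S−P lag: d = Δt · v_P v_S / (v_P − v_S) = Δt · (6.39·3.22)/(6.39−3.22) ≈ 6.4908·Δt.
So d_WDC = 155.93, d_ISA = 111.82, d_TPNV = 32.54 km.
Circle about each station: (x + 113.3)² + (y + 112.0)² = 155.93²; (x + 57.6)² + (y + 124.4)² = 111.82²; (x − 64.6)² + (y + 49.8)² = 32.54².
Subtracting pairs of circle equations eliminates x²+y² and gives linear equations (the radical axes):
111.4 x − 24.8 y = 5222.68
355.8 x + 124.4 y = 4527.62
Solving the 2×2 system: x ≈ 33.6, y ≈ -59.7 km.

x ≈ 33.6 km, y ≈ -59.7 km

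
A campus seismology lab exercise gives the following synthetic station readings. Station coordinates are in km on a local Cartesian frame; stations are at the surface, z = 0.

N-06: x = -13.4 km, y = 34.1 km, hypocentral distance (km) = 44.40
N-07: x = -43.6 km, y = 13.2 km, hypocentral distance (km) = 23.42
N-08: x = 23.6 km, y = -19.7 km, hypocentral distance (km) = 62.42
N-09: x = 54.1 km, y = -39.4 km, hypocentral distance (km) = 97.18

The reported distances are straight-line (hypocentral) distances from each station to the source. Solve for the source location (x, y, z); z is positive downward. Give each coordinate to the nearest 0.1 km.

x ≈ -34.3 km, y ≈ -2.0 km, depth ≈ 15.2 km

Each station gives a sphere (x−x_i)² + (y−y_i)² + z² = d_i² (stations at z=0).
Subtracting the N-06 sphere from N-07 and N-08: z² cancels, leaving linear equations in x and y:
-60.4 x − 41.8 y = 2155.69
74.0 x − 107.6 y = -2322.22
Solving: x ≈ -34.301, y ≈ -2.008 km (keep extra digits for the depth step; rounded: -34.3, -2.0).
Then from the N-06 sphere: z² = 44.40² − (x + 13.4)² − (y − 34.1)² with x = -34.301, y = -2.008, so z ≈ 15.189 ≈ 15.2 km.
Check against N-09 (with the unrounded solution): distance 97.18 ≈ 97.18 km. ✓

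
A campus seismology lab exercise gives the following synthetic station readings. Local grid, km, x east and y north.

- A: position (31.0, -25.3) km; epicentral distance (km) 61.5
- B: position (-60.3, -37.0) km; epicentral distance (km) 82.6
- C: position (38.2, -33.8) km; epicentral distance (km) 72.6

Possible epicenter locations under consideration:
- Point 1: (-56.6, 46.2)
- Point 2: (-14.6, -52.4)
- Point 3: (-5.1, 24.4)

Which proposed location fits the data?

Point 3

For each candidate, compare |candidate − station| to the reported distance:
Point 1: residuals A 51.6, B 0.7, C 51.4 → max 51.6 km
Point 2: residuals A 8.5, B 34.4, C 16.6 → max 34.4 km
Point 3: residuals A 0.1, B 0.0, C 0.1 → max 0.1 km
Only Point 3 has all residuals ≈ 0.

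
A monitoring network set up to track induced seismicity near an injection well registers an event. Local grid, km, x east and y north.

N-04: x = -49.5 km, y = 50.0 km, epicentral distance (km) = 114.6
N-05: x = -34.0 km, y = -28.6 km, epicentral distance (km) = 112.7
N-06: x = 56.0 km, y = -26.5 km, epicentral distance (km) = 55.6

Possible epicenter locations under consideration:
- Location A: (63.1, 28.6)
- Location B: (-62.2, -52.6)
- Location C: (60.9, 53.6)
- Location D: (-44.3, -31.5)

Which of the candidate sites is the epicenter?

For each candidate, compare |candidate − station| to the reported distance:
Location A: residuals N-04 0.0, N-05 0.0, N-06 0.0 → max 0.0 km
Location B: residuals N-04 11.2, N-05 75.7, N-06 65.4 → max 75.7 km
Location C: residuals N-04 4.1, N-05 12.9, N-06 24.6 → max 24.6 km
Location D: residuals N-04 32.9, N-05 102.0, N-06 44.8 → max 102.0 km
Only Location A has all residuals ≈ 0.

Location A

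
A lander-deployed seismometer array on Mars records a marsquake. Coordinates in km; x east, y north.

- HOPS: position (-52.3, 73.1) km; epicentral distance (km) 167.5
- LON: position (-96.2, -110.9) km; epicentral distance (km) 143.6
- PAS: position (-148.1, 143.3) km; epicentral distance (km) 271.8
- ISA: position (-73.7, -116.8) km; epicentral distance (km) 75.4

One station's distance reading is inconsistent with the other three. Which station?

LON

Solve using three stations at a time. Using HOPS, PAS, ISA (subtract circle equations pairwise → linear system) gives (x, y) ≈ (-4.4, -87.4).
Distances from that point to each station vs reported:
  HOPS: calculated 167.5 vs reported 167.5 → residual 0.0 km
  LON: calculated 94.8 vs reported 143.6 → residual 48.8 km
  PAS: calculated 271.8 vs reported 271.8 → residual 0.0 km
  ISA: calculated 75.3 vs reported 75.4 → residual 0.1 km
HOPS, PAS, ISA are mutually consistent (residuals ≈ 0); LON is off by 48.8 km.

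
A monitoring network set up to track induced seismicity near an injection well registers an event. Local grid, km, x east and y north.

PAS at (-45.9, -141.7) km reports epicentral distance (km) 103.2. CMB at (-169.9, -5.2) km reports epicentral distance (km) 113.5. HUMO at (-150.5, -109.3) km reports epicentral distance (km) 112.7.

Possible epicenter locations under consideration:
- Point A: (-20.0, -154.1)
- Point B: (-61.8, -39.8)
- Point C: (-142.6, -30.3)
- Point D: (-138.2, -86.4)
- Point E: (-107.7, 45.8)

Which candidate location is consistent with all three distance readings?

For each candidate, compare |candidate − station| to the reported distance:
Point A: residuals PAS 74.5, CMB 97.8, HUMO 25.3 → max 97.8 km
Point B: residuals PAS 0.1, CMB 0.0, HUMO 0.0 → max 0.1 km
Point C: residuals PAS 44.3, CMB 76.4, HUMO 33.3 → max 76.4 km
Point D: residuals PAS 4.4, CMB 26.3, HUMO 86.7 → max 86.7 km
Point E: residuals PAS 94.2, CMB 33.1, HUMO 48.2 → max 94.2 km
Only Point B has all residuals ≈ 0.

Point B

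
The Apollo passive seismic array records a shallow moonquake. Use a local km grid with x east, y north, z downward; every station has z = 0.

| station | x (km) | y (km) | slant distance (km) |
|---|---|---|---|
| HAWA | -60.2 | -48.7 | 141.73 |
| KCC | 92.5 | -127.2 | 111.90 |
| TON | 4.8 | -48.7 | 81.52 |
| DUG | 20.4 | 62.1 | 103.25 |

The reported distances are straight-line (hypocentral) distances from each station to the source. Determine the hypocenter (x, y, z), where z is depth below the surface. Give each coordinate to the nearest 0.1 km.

(75.7, -20.3, 28.5)

Each station gives a sphere (x−x_i)² + (y−y_i)² + z² = d_i² (stations at z=0).
Subtracting the HAWA sphere from KCC and TON: z² cancels, leaving linear equations in x and y:
305.4 x − 157.0 y = 26306.14
130.0 x + 0.0 y = 9840.88
Solving: x ≈ 75.699, y ≈ -20.303 km (keep extra digits for the depth step; rounded: 75.7, -20.3).
Then from the HAWA sphere: z² = 141.73² − (x + 60.2)² − (y + 48.7)² with x = 75.699, y = -20.303, so z ≈ 28.504 ≈ 28.5 km.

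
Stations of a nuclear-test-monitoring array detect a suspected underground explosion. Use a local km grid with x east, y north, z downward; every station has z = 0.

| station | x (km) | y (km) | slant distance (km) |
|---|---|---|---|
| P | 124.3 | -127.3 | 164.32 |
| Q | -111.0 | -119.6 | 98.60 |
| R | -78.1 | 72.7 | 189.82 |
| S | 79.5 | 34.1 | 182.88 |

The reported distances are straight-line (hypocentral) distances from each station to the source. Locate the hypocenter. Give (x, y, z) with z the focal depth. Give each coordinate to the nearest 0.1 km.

Each station gives a sphere (x−x_i)² + (y−y_i)² + z² = d_i² (stations at z=0).
Subtracting the P sphere from Q and R: z² cancels, leaving linear equations in x and y:
-470.6 x + 15.4 y = 12248.48
-404.8 x + 400.0 y = -29301.45
Solving: x ≈ -29.398, y ≈ -103.005 km (keep extra digits for the depth step; rounded: -29.4, -103.0).
Then from the P sphere: z² = 164.32² − (x − 124.3)² − (y + 127.3)² with x = -29.398, y = -103.005, so z ≈ 52.799 ≈ 52.8 km.

(-29.4, -103.0, 52.8)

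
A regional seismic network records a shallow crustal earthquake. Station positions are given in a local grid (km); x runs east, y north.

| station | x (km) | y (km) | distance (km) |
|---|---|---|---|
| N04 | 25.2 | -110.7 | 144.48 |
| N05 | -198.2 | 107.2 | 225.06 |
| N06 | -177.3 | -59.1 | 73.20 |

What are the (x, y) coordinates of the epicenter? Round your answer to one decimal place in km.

Circle about each station: (x − 25.2)² + (y + 110.7)² = 144.48²; (x + 198.2)² + (y − 107.2)² = 225.06²; (x + 177.3)² + (y + 59.1)² = 73.20².
Subtracting the N04 equation from the N05 and N06 equations removes the quadratic terms:
-446.8 x + 435.8 y = 8108.02
-405.0 x + 103.2 y = 37554.80
Solving the 2×2 system: x ≈ -119.1, y ≈ -103.5 km.

-119.1 km east, -103.5 km north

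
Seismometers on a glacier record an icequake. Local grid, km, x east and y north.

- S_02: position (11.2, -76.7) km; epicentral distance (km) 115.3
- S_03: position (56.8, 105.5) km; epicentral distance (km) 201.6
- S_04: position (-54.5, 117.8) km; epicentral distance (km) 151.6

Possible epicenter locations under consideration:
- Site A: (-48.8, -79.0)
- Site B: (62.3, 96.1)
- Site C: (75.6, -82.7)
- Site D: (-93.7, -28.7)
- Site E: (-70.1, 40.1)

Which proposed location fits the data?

For each candidate, compare |candidate − station| to the reported distance:
Site A: residuals S_02 55.3, S_03 11.0, S_04 45.3 → max 55.3 km
Site B: residuals S_02 64.9, S_03 190.7, S_04 32.8 → max 190.7 km
Site C: residuals S_02 50.6, S_03 12.5, S_04 87.4 → max 87.4 km
Site D: residuals S_02 0.1, S_03 0.0, S_04 0.1 → max 0.1 km
Site E: residuals S_02 27.0, S_03 58.8, S_04 72.3 → max 72.3 km
Only Site D has all residuals ≈ 0.

Site D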